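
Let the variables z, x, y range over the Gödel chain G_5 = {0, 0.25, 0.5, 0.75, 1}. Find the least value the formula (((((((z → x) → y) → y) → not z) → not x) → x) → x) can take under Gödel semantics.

0.25

The minimum is attained at z = 0, x = 0.25, y = 0:
  (z → x): 0 ≤ 0.25, so result = 1
  ((z → x) → y): 1 > 0, so result = 0
  (((z → x) → y) → y): 0 ≤ 0, so result = 1
  not z: Gödel ¬ of 0 = 1 (operand is 0)
  ((((z → x) → y) → y) → not z): 1 ≤ 1, so result = 1
  not x: Gödel ¬ of 0.25 = 0 (operand ≠ 0)
  (((((z → x) → y) → y) → not z) → not x): 1 > 0, so result = 0
  ((((((z → x) → y) → y) → not z) → not x) → x): 0 ≤ 0.25, so result = 1
  (((((((z → x) → y) → y) → not z) → not x) → x) → x): 1 > 0.25, so result = 0.25
Checking all 125 assignments confirms none give a value below 0.25.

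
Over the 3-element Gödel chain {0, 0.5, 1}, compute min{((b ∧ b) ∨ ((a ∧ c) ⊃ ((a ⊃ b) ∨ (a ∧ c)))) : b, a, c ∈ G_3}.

1.00

Every assignment gives 1. For instance at b = 0, a = 0, c = 0:
  (b ∧ b) = min(0, 0) = 0
  (a ∧ c) = min(0, 0) = 0
  (a ⊃ b): 0 ≤ 0, so result = 1
  (a ∧ c) = min(0, 0) = 0
  ((a ⊃ b) ∨ (a ∧ c)) = max(1, 0) = 1
  ((a ∧ c) ⊃ ((a ⊃ b) ∨ (a ∧ c))): 0 ≤ 1, so result = 1
  ((b ∧ b) ∨ ((a ∧ c) ⊃ ((a ⊃ b) ∨ (a ∧ c)))) = max(0, 1) = 1
All 27 assignments give value 1 — the formula is a G_3-tautology.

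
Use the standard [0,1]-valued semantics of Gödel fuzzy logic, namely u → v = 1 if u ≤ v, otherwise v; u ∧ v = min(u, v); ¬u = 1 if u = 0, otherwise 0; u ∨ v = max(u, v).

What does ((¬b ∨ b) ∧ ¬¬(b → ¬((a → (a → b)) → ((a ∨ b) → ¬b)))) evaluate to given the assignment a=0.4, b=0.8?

¬b: Gödel ¬ of 0.8 = 0 (operand ≠ 0)
(¬b ∨ b) = max(0, 0.8) = 0.8
(a → b): 0.4 ≤ 0.8, so result = 1
(a → (a → b)): 0.4 ≤ 1, so result = 1
(a ∨ b) = max(0.4, 0.8) = 0.8
¬b: Gödel ¬ of 0.8 = 0 (operand ≠ 0)
((a ∨ b) → ¬b): 0.8 > 0, so result = 0
((a → (a → b)) → ((a ∨ b) → ¬b)): 1 > 0, so result = 0
¬((a → (a → b)) → ((a ∨ b) → ¬b)): Gödel ¬ of 0 = 1 (operand is 0)
(b → ¬((a → (a → b)) → ((a ∨ b) → ¬b))): 0.8 ≤ 1, so result = 1
¬(b → ¬((a → (a → b)) → ((a ∨ b) → ¬b))): Gödel ¬ of 1 = 0 (operand ≠ 0)
¬¬(b → ¬((a → (a → b)) → ((a ∨ b) → ¬b))): Gödel ¬ of 0 = 1 (operand is 0)
((¬b ∨ b) ∧ ¬¬(b → ¬((a → (a → b)) → ((a ∨ b) → ¬b)))) = min(0.8, 1) = 0.8

0.80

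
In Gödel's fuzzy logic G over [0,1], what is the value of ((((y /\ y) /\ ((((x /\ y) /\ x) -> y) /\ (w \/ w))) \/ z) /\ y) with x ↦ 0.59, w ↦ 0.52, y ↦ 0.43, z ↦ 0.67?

(y /\ y) = min(0.43, 0.43) = 0.43
(x /\ y) = min(0.59, 0.43) = 0.43
((x /\ y) /\ x) = min(0.43, 0.59) = 0.43
(((x /\ y) /\ x) -> y): 0.43 ≤ 0.43, so result = 1
(w \/ w) = max(0.52, 0.52) = 0.52
((((x /\ y) /\ x) -> y) /\ (w \/ w)) = min(1, 0.52) = 0.52
((y /\ y) /\ ((((x /\ y) /\ x) -> y) /\ (w \/ w))) = min(0.43, 0.52) = 0.43
(((y /\ y) /\ ((((x /\ y) /\ x) -> y) /\ (w \/ w))) \/ z) = max(0.43, 0.67) = 0.67
((((y /\ y) /\ ((((x /\ y) /\ x) -> y) /\ (w \/ w))) \/ z) /\ y) = min(0.67, 0.43) = 0.43

0.43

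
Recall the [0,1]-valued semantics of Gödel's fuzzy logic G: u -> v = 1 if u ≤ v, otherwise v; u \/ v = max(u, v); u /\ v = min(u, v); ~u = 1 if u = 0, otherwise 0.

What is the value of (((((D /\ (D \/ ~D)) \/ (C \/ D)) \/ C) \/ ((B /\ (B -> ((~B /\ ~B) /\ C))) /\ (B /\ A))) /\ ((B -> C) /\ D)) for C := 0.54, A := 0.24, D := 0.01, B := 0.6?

~D: Gödel ¬ of 0.01 = 0 (operand ≠ 0)
(D \/ ~D) = max(0.01, 0) = 0.01
(D /\ (D \/ ~D)) = min(0.01, 0.01) = 0.01
(C \/ D) = max(0.54, 0.01) = 0.54
((D /\ (D \/ ~D)) \/ (C \/ D)) = max(0.01, 0.54) = 0.54
(((D /\ (D \/ ~D)) \/ (C \/ D)) \/ C) = max(0.54, 0.54) = 0.54
~B: Gödel ¬ of 0.6 = 0 (operand ≠ 0)
~B: Gödel ¬ of 0.6 = 0 (operand ≠ 0)
(~B /\ ~B) = min(0, 0) = 0
((~B /\ ~B) /\ C) = min(0, 0.54) = 0
(B -> ((~B /\ ~B) /\ C)): 0.6 > 0, so result = 0
(B /\ (B -> ((~B /\ ~B) /\ C))) = min(0.6, 0) = 0
(B /\ A) = min(0.6, 0.24) = 0.24
((B /\ (B -> ((~B /\ ~B) /\ C))) /\ (B /\ A)) = min(0, 0.24) = 0
((((D /\ (D \/ ~D)) \/ (C \/ D)) \/ C) \/ ((B /\ (B -> ((~B /\ ~B) /\ C))) /\ (B /\ A))) = max(0.54, 0) = 0.54
(B -> C): 0.6 > 0.54, so result = 0.54
((B -> C) /\ D) = min(0.54, 0.01) = 0.01
(((((D /\ (D \/ ~D)) \/ (C \/ D)) \/ C) \/ ((B /\ (B -> ((~B /\ ~B) /\ C))) /\ (B /\ A))) /\ ((B -> C) /\ D)) = min(0.54, 0.01) = 0.01

0.01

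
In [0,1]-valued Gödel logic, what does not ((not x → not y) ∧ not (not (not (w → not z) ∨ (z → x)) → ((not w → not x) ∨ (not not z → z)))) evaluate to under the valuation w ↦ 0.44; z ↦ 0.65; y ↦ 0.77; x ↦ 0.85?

not x: Gödel ¬ of 0.85 = 0 (operand ≠ 0)
not y: Gödel ¬ of 0.77 = 0 (operand ≠ 0)
(not x → not y): 0 ≤ 0, so result = 1
not z: Gödel ¬ of 0.65 = 0 (operand ≠ 0)
(w → not z): 0.44 > 0, so result = 0
not (w → not z): Gödel ¬ of 0 = 1 (operand is 0)
(z → x): 0.65 ≤ 0.85, so result = 1
(not (w → not z) ∨ (z → x)) = max(1, 1) = 1
not (not (w → not z) ∨ (z → x)): Gödel ¬ of 1 = 0 (operand ≠ 0)
not w: Gödel ¬ of 0.44 = 0 (operand ≠ 0)
not x: Gödel ¬ of 0.85 = 0 (operand ≠ 0)
(not w → not x): 0 ≤ 0, so result = 1
not z: Gödel ¬ of 0.65 = 0 (operand ≠ 0)
not not z: Gödel ¬ of 0 = 1 (operand is 0)
(not not z → z): 1 > 0.65, so result = 0.65
((not w → not x) ∨ (not not z → z)) = max(1, 0.65) = 1
(not (not (w → not z) ∨ (z → x)) → ((not w → not x) ∨ (not not z → z))): 0 ≤ 1, so result = 1
not (not (not (w → not z) ∨ (z → x)) → ((not w → not x) ∨ (not not z → z))): Gödel ¬ of 1 = 0 (operand ≠ 0)
((not x → not y) ∧ not (not (not (w → not z) ∨ (z → x)) → ((not w → not x) ∨ (not not z → z)))) = min(1, 0) = 0
not ((not x → not y) ∧ not (not (not (w → not z) ∨ (z → x)) → ((not w → not x) ∨ (not not z → z)))): Gödel ¬ of 0 = 1 (operand is 0)

1.00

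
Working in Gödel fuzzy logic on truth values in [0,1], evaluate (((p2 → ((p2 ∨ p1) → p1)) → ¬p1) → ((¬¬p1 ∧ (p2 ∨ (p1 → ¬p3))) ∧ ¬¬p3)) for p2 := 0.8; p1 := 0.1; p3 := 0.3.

1.00

(p2 ∨ p1) = max(0.8, 0.1) = 0.8
((p2 ∨ p1) → p1): 0.8 > 0.1, so result = 0.1
(p2 → ((p2 ∨ p1) → p1)): 0.8 > 0.1, so result = 0.1
¬p1: Gödel ¬ of 0.1 = 0 (operand ≠ 0)
((p2 → ((p2 ∨ p1) → p1)) → ¬p1): 0.1 > 0, so result = 0
¬p1: Gödel ¬ of 0.1 = 0 (operand ≠ 0)
¬¬p1: Gödel ¬ of 0 = 1 (operand is 0)
¬p3: Gödel ¬ of 0.3 = 0 (operand ≠ 0)
(p1 → ¬p3): 0.1 > 0, so result = 0
(p2 ∨ (p1 → ¬p3)) = max(0.8, 0) = 0.8
(¬¬p1 ∧ (p2 ∨ (p1 → ¬p3))) = min(1, 0.8) = 0.8
¬p3: Gödel ¬ of 0.3 = 0 (operand ≠ 0)
¬¬p3: Gödel ¬ of 0 = 1 (operand is 0)
((¬¬p1 ∧ (p2 ∨ (p1 → ¬p3))) ∧ ¬¬p3) = min(0.8, 1) = 0.8
(((p2 → ((p2 ∨ p1) → p1)) → ¬p1) → ((¬¬p1 ∧ (p2 ∨ (p1 → ¬p3))) ∧ ¬¬p3)): 0 ≤ 0.8, so result = 1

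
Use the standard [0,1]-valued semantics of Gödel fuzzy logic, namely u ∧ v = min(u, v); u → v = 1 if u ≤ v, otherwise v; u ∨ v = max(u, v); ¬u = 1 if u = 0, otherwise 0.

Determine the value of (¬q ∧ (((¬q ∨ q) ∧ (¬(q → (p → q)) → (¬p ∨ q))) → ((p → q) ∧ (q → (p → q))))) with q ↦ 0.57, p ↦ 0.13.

¬q: Gödel ¬ of 0.57 = 0 (operand ≠ 0)
¬q: Gödel ¬ of 0.57 = 0 (operand ≠ 0)
(¬q ∨ q) = max(0, 0.57) = 0.57
(p → q): 0.13 ≤ 0.57, so result = 1
(q → (p → q)): 0.57 ≤ 1, so result = 1
¬(q → (p → q)): Gödel ¬ of 1 = 0 (operand ≠ 0)
¬p: Gödel ¬ of 0.13 = 0 (operand ≠ 0)
(¬p ∨ q) = max(0, 0.57) = 0.57
(¬(q → (p → q)) → (¬p ∨ q)): 0 ≤ 0.57, so result = 1
((¬q ∨ q) ∧ (¬(q → (p → q)) → (¬p ∨ q))) = min(0.57, 1) = 0.57
(p → q): 0.13 ≤ 0.57, so result = 1
(p → q): 0.13 ≤ 0.57, so result = 1
(q → (p → q)): 0.57 ≤ 1, so result = 1
((p → q) ∧ (q → (p → q))) = min(1, 1) = 1
(((¬q ∨ q) ∧ (¬(q → (p → q)) → (¬p ∨ q))) → ((p → q) ∧ (q → (p → q)))): 0.57 ≤ 1, so result = 1
(¬q ∧ (((¬q ∨ q) ∧ (¬(q → (p → q)) → (¬p ∨ q))) → ((p → q) ∧ (q → (p → q))))) = min(0, 1) = 0

0.00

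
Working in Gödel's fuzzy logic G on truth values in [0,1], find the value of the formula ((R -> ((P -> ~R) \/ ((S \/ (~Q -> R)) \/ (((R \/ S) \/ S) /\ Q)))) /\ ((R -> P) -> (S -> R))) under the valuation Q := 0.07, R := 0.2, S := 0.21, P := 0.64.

0.20

~R: Gödel ¬ of 0.2 = 0 (operand ≠ 0)
(P -> ~R): 0.64 > 0, so result = 0
~Q: Gödel ¬ of 0.07 = 0 (operand ≠ 0)
(~Q -> R): 0 ≤ 0.2, so result = 1
(S \/ (~Q -> R)) = max(0.21, 1) = 1
(R \/ S) = max(0.2, 0.21) = 0.21
((R \/ S) \/ S) = max(0.21, 0.21) = 0.21
(((R \/ S) \/ S) /\ Q) = min(0.21, 0.07) = 0.07
((S \/ (~Q -> R)) \/ (((R \/ S) \/ S) /\ Q)) = max(1, 0.07) = 1
((P -> ~R) \/ ((S \/ (~Q -> R)) \/ (((R \/ S) \/ S) /\ Q))) = max(0, 1) = 1
(R -> ((P -> ~R) \/ ((S \/ (~Q -> R)) \/ (((R \/ S) \/ S) /\ Q)))): 0.2 ≤ 1, so result = 1
(R -> P): 0.2 ≤ 0.64, so result = 1
(S -> R): 0.21 > 0.2, so result = 0.2
((R -> P) -> (S -> R)): 1 > 0.2, so result = 0.2
((R -> ((P -> ~R) \/ ((S \/ (~Q -> R)) \/ (((R \/ S) \/ S) /\ Q)))) /\ ((R -> P) -> (S -> R))) = min(1, 0.2) = 0.2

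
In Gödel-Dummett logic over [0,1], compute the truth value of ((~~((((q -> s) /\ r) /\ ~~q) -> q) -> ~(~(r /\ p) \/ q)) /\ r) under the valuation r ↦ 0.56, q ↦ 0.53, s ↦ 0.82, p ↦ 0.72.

(q -> s): 0.53 ≤ 0.82, so result = 1
((q -> s) /\ r) = min(1, 0.56) = 0.56
~q: Gödel ¬ of 0.53 = 0 (operand ≠ 0)
~~q: Gödel ¬ of 0 = 1 (operand is 0)
(((q -> s) /\ r) /\ ~~q) = min(0.56, 1) = 0.56
((((q -> s) /\ r) /\ ~~q) -> q): 0.56 > 0.53, so result = 0.53
~((((q -> s) /\ r) /\ ~~q) -> q): Gödel ¬ of 0.53 = 0 (operand ≠ 0)
~~((((q -> s) /\ r) /\ ~~q) -> q): Gödel ¬ of 0 = 1 (operand is 0)
(r /\ p) = min(0.56, 0.72) = 0.56
~(r /\ p): Gödel ¬ of 0.56 = 0 (operand ≠ 0)
(~(r /\ p) \/ q) = max(0, 0.53) = 0.53
~(~(r /\ p) \/ q): Gödel ¬ of 0.53 = 0 (operand ≠ 0)
(~~((((q -> s) /\ r) /\ ~~q) -> q) -> ~(~(r /\ p) \/ q)): 1 > 0, so result = 0
((~~((((q -> s) /\ r) /\ ~~q) -> q) -> ~(~(r /\ p) \/ q)) /\ r) = min(0, 0.56) = 0

0.00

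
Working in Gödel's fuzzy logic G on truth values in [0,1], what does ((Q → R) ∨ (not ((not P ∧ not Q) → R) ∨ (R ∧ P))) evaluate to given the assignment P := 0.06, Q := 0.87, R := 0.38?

0.38

(Q → R): 0.87 > 0.38, so result = 0.38
not P: Gödel ¬ of 0.06 = 0 (operand ≠ 0)
not Q: Gödel ¬ of 0.87 = 0 (operand ≠ 0)
(not P ∧ not Q) = min(0, 0) = 0
((not P ∧ not Q) → R): 0 ≤ 0.38, so result = 1
not ((not P ∧ not Q) → R): Gödel ¬ of 1 = 0 (operand ≠ 0)
(R ∧ P) = min(0.38, 0.06) = 0.06
(not ((not P ∧ not Q) → R) ∨ (R ∧ P)) = max(0, 0.06) = 0.06
((Q → R) ∨ (not ((not P ∧ not Q) → R) ∨ (R ∧ P))) = max(0.38, 0.06) = 0.38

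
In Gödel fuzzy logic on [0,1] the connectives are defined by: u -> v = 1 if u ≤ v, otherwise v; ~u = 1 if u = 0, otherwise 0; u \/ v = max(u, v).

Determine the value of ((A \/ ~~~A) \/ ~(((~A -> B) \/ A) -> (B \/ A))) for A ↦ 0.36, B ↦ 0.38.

0.36

~A: Gödel ¬ of 0.36 = 0 (operand ≠ 0)
~~A: Gödel ¬ of 0 = 1 (operand is 0)
~~~A: Gödel ¬ of 1 = 0 (operand ≠ 0)
(A \/ ~~~A) = max(0.36, 0) = 0.36
~A: Gödel ¬ of 0.36 = 0 (operand ≠ 0)
(~A -> B): 0 ≤ 0.38, so result = 1
((~A -> B) \/ A) = max(1, 0.36) = 1
(B \/ A) = max(0.38, 0.36) = 0.38
(((~A -> B) \/ A) -> (B \/ A)): 1 > 0.38, so result = 0.38
~(((~A -> B) \/ A) -> (B \/ A)): Gödel ¬ of 0.38 = 0 (operand ≠ 0)
((A \/ ~~~A) \/ ~(((~A -> B) \/ A) -> (B \/ A))) = max(0.36, 0) = 0.36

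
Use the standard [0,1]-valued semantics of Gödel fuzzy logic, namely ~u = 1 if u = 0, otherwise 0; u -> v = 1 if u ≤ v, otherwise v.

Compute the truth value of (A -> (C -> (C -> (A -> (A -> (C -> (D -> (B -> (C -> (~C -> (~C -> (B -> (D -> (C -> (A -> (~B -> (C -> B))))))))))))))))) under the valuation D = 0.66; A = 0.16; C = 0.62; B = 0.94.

1.00

~C: Gödel ¬ of 0.62 = 0 (operand ≠ 0)
~C: Gödel ¬ of 0.62 = 0 (operand ≠ 0)
~B: Gödel ¬ of 0.94 = 0 (operand ≠ 0)
(C -> B): 0.62 ≤ 0.94, so result = 1
(~B -> (C -> B)): 0 ≤ 1, so result = 1
(A -> (~B -> (C -> B))): 0.16 ≤ 1, so result = 1
(C -> (A -> (~B -> (C -> B)))): 0.62 ≤ 1, so result = 1
(D -> (C -> (A -> (~B -> (C -> B))))): 0.66 ≤ 1, so result = 1
(B -> (D -> (C -> (A -> (~B -> (C -> B)))))): 0.94 ≤ 1, so result = 1
(~C -> (B -> (D -> (C -> (A -> (~B -> (C -> B))))))): 0 ≤ 1, so result = 1
(~C -> (~C -> (B -> (D -> (C -> (A -> (~B -> (C -> B)))))))): 0 ≤ 1, so result = 1
(C -> (~C -> (~C -> (B -> (D -> (C -> (A -> (~B -> (C -> B))))))))): 0.62 ≤ 1, so result = 1
(B -> (C -> (~C -> (~C -> (B -> (D -> (C -> (A -> (~B -> (C -> B)))))))))): 0.94 ≤ 1, so result = 1
(D -> (B -> (C -> (~C -> (~C -> (B -> (D -> (C -> (A -> (~B -> (C -> B))))))))))): 0.66 ≤ 1, so result = 1
(C -> (D -> (B -> (C -> (~C -> (~C -> (B -> (D -> (C -> (A -> (~B -> (C -> B)))))))))))): 0.62 ≤ 1, so result = 1
(A -> (C -> (D -> (B -> (C -> (~C -> (~C -> (B -> (D -> (C -> (A -> (~B -> (C -> B))))))))))))): 0.16 ≤ 1, so result = 1
(A -> (A -> (C -> (D -> (B -> (C -> (~C -> (~C -> (B -> (D -> (C -> (A -> (~B -> (C -> B)))))))))))))): 0.16 ≤ 1, so result = 1
(C -> (A -> (A -> (C -> (D -> (B -> (C -> (~C -> (~C -> (B -> (D -> (C -> (A -> (~B -> (C -> B))))))))))))))): 0.62 ≤ 1, so result = 1
(C -> (C -> (A -> (A -> (C -> (D -> (B -> (C -> (~C -> (~C -> (B -> (D -> (C -> (A -> (~B -> (C -> B)))))))))))))))): 0.62 ≤ 1, so result = 1
(A -> (C -> (C -> (A -> (A -> (C -> (D -> (B -> (C -> (~C -> (~C -> (B -> (D -> (C -> (A -> (~B -> (C -> B))))))))))))))))): 0.16 ≤ 1, so result = 1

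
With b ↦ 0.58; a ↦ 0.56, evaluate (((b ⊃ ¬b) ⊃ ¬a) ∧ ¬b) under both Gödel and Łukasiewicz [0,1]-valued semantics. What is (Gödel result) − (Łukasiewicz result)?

-0.42

Gödel evaluation:
  ¬b: Gödel ¬ of 0.58 = 0 (operand ≠ 0)
  (b ⊃ ¬b): 0.58 > 0, so result = 0
  ¬a: Gödel ¬ of 0.56 = 0 (operand ≠ 0)
  ((b ⊃ ¬b) ⊃ ¬a): 0 ≤ 0, so result = 1
  ¬b: Gödel ¬ of 0.58 = 0 (operand ≠ 0)
  (((b ⊃ ¬b) ⊃ ¬a) ∧ ¬b) = min(1, 0) = 0
  Gödel value = 0
Łukasiewicz evaluation:
  ¬b: Łukasiewicz ¬ gives 1 − 0.58 = 0.42
  (b ⊃ ¬b): min(1, 1 − 0.58 + 0.42) = 0.84
  ¬a: Łukasiewicz ¬ gives 1 − 0.56 = 0.44
  ((b ⊃ ¬b) ⊃ ¬a): min(1, 1 − 0.84 + 0.44) = 0.6
  ¬b: Łukasiewicz ¬ gives 1 − 0.58 = 0.42
  (((b ⊃ ¬b) ⊃ ¬a) ∧ ¬b) = min(0.6, 0.42) = 0.42
  Łukasiewicz value = 0.42
Difference: 0 − 0.42 = -0.42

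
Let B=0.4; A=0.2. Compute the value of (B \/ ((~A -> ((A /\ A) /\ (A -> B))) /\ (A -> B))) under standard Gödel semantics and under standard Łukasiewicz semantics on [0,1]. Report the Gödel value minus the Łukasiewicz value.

0.60

Gödel evaluation:
  ~A: Gödel ¬ of 0.2 = 0 (operand ≠ 0)
  (A /\ A) = min(0.2, 0.2) = 0.2
  (A -> B): 0.2 ≤ 0.4, so result = 1
  ((A /\ A) /\ (A -> B)) = min(0.2, 1) = 0.2
  (~A -> ((A /\ A) /\ (A -> B))): 0 ≤ 0.2, so result = 1
  (A -> B): 0.2 ≤ 0.4, so result = 1
  ((~A -> ((A /\ A) /\ (A -> B))) /\ (A -> B)) = min(1, 1) = 1
  (B \/ ((~A -> ((A /\ A) /\ (A -> B))) /\ (A -> B))) = max(0.4, 1) = 1
  Gödel value = 1
Łukasiewicz evaluation:
  ~A: Łukasiewicz ¬ gives 1 − 0.2 = 0.8
  (A /\ A) = min(0.2, 0.2) = 0.2
  (A -> B): min(1, 1 − 0.2 + 0.4) = 1
  ((A /\ A) /\ (A -> B)) = min(0.2, 1) = 0.2
  (~A -> ((A /\ A) /\ (A -> B))): min(1, 1 − 0.8 + 0.2) = 0.4
  (A -> B): min(1, 1 − 0.2 + 0.4) = 1
  ((~A -> ((A /\ A) /\ (A -> B))) /\ (A -> B)) = min(0.4, 1) = 0.4
  (B \/ ((~A -> ((A /\ A) /\ (A -> B))) /\ (A -> B))) = max(0.4, 0.4) = 0.4
  Łukasiewicz value = 0.4
Difference: 1 − 0.4 = 0.60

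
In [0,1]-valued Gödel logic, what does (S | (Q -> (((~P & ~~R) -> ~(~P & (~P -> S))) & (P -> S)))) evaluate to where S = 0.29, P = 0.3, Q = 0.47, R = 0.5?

0.29

~P: Gödel ¬ of 0.3 = 0 (operand ≠ 0)
~R: Gödel ¬ of 0.5 = 0 (operand ≠ 0)
~~R: Gödel ¬ of 0 = 1 (operand is 0)
(~P & ~~R) = min(0, 1) = 0
~P: Gödel ¬ of 0.3 = 0 (operand ≠ 0)
~P: Gödel ¬ of 0.3 = 0 (operand ≠ 0)
(~P -> S): 0 ≤ 0.29, so result = 1
(~P & (~P -> S)) = min(0, 1) = 0
~(~P & (~P -> S)): Gödel ¬ of 0 = 1 (operand is 0)
((~P & ~~R) -> ~(~P & (~P -> S))): 0 ≤ 1, so result = 1
(P -> S): 0.3 > 0.29, so result = 0.29
(((~P & ~~R) -> ~(~P & (~P -> S))) & (P -> S)) = min(1, 0.29) = 0.29
(Q -> (((~P & ~~R) -> ~(~P & (~P -> S))) & (P -> S))): 0.47 > 0.29, so result = 0.29
(S | (Q -> (((~P & ~~R) -> ~(~P & (~P -> S))) & (P -> S)))) = max(0.29, 0.29) = 0.29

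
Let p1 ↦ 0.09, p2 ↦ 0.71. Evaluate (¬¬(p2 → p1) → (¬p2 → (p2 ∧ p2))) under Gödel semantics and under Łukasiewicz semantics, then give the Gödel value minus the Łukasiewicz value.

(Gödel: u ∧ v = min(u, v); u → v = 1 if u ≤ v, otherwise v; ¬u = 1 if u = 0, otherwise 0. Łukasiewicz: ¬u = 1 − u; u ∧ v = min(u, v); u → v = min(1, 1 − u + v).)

0.00

Gödel evaluation:
  (p2 → p1): 0.71 > 0.09, so result = 0.09
  ¬(p2 → p1): Gödel ¬ of 0.09 = 0 (operand ≠ 0)
  ¬¬(p2 → p1): Gödel ¬ of 0 = 1 (operand is 0)
  ¬p2: Gödel ¬ of 0.71 = 0 (operand ≠ 0)
  (p2 ∧ p2) = min(0.71, 0.71) = 0.71
  (¬p2 → (p2 ∧ p2)): 0 ≤ 0.71, so result = 1
  (¬¬(p2 → p1) → (¬p2 → (p2 ∧ p2))): 1 ≤ 1, so result = 1
  Gödel value = 1
Łukasiewicz evaluation:
  (p2 → p1): min(1, 1 − 0.71 + 0.09) = 0.38
  ¬(p2 → p1): Łukasiewicz ¬ gives 1 − 0.38 = 0.62
  ¬¬(p2 → p1): Łukasiewicz ¬ gives 1 − 0.62 = 0.38
  ¬p2: Łukasiewicz ¬ gives 1 − 0.71 = 0.29
  (p2 ∧ p2) = min(0.71, 0.71) = 0.71
  (¬p2 → (p2 ∧ p2)): min(1, 1 − 0.29 + 0.71) = 1
  (¬¬(p2 → p1) → (¬p2 → (p2 ∧ p2))): min(1, 1 − 0.38 + 1) = 1
  Łukasiewicz value = 1
Difference: 1 − 1 = 0.00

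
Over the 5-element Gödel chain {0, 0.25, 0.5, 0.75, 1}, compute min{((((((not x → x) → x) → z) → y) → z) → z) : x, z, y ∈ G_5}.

0.25

The minimum is attained at x = 0, z = 0.25, y = 0:
  not x: Gödel ¬ of 0 = 1 (operand is 0)
  (not x → x): 1 > 0, so result = 0
  ((not x → x) → x): 0 ≤ 0, so result = 1
  (((not x → x) → x) → z): 1 > 0.25, so result = 0.25
  ((((not x → x) → x) → z) → y): 0.25 > 0, so result = 0
  (((((not x → x) → x) → z) → y) → z): 0 ≤ 0.25, so result = 1
  ((((((not x → x) → x) → z) → y) → z) → z): 1 > 0.25, so result = 0.25
Checking all 125 assignments confirms none give a value below 0.25.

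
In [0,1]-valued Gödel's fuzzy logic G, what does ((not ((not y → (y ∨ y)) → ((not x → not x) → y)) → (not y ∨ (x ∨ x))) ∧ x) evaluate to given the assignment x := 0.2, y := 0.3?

0.20

not y: Gödel ¬ of 0.3 = 0 (operand ≠ 0)
(y ∨ y) = max(0.3, 0.3) = 0.3
(not y → (y ∨ y)): 0 ≤ 0.3, so result = 1
not x: Gödel ¬ of 0.2 = 0 (operand ≠ 0)
not x: Gödel ¬ of 0.2 = 0 (operand ≠ 0)
(not x → not x): 0 ≤ 0, so result = 1
((not x → not x) → y): 1 > 0.3, so result = 0.3
((not y → (y ∨ y)) → ((not x → not x) → y)): 1 > 0.3, so result = 0.3
not ((not y → (y ∨ y)) → ((not x → not x) → y)): Gödel ¬ of 0.3 = 0 (operand ≠ 0)
not y: Gödel ¬ of 0.3 = 0 (operand ≠ 0)
(x ∨ x) = max(0.2, 0.2) = 0.2
(not y ∨ (x ∨ x)) = max(0, 0.2) = 0.2
(not ((not y → (y ∨ y)) → ((not x → not x) → y)) → (not y ∨ (x ∨ x))): 0 ≤ 0.2, so result = 1
((not ((not y → (y ∨ y)) → ((not x → not x) → y)) → (not y ∨ (x ∨ x))) ∧ x) = min(1, 0.2) = 0.2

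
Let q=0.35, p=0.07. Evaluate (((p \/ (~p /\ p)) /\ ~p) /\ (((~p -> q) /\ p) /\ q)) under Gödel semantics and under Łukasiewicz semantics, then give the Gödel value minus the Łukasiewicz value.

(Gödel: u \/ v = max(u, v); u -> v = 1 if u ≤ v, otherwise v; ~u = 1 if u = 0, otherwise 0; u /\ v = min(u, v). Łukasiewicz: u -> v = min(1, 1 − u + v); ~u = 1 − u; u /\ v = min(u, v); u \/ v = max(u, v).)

-0.07

Gödel evaluation:
  ~p: Gödel ¬ of 0.07 = 0 (operand ≠ 0)
  (~p /\ p) = min(0, 0.07) = 0
  (p \/ (~p /\ p)) = max(0.07, 0) = 0.07
  ~p: Gödel ¬ of 0.07 = 0 (operand ≠ 0)
  ((p \/ (~p /\ p)) /\ ~p) = min(0.07, 0) = 0
  ~p: Gödel ¬ of 0.07 = 0 (operand ≠ 0)
  (~p -> q): 0 ≤ 0.35, so result = 1
  ((~p -> q) /\ p) = min(1, 0.07) = 0.07
  (((~p -> q) /\ p) /\ q) = min(0.07, 0.35) = 0.07
  (((p \/ (~p /\ p)) /\ ~p) /\ (((~p -> q) /\ p) /\ q)) = min(0, 0.07) = 0
  Gödel value = 0
Łukasiewicz evaluation:
  ~p: Łukasiewicz ¬ gives 1 − 0.07 = 0.93
  (~p /\ p) = min(0.93, 0.07) = 0.07
  (p \/ (~p /\ p)) = max(0.07, 0.07) = 0.07
  ~p: Łukasiewicz ¬ gives 1 − 0.07 = 0.93
  ((p \/ (~p /\ p)) /\ ~p) = min(0.07, 0.93) = 0.07
  ~p: Łukasiewicz ¬ gives 1 − 0.07 = 0.93
  (~p -> q): min(1, 1 − 0.93 + 0.35) = 0.42
  ((~p -> q) /\ p) = min(0.42, 0.07) = 0.07
  (((~p -> q) /\ p) /\ q) = min(0.07, 0.35) = 0.07
  (((p \/ (~p /\ p)) /\ ~p) /\ (((~p -> q) /\ p) /\ q)) = min(0.07, 0.07) = 0.07
  Łukasiewicz value = 0.07
Difference: 0 − 0.07 = -0.07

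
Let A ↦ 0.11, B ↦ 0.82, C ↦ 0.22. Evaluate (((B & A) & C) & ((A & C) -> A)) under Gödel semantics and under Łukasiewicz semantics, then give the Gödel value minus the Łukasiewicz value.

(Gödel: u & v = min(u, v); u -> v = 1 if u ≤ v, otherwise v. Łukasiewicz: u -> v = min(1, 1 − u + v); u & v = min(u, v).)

0.00

Gödel evaluation:
  (B & A) = min(0.82, 0.11) = 0.11
  ((B & A) & C) = min(0.11, 0.22) = 0.11
  (A & C) = min(0.11, 0.22) = 0.11
  ((A & C) -> A): 0.11 ≤ 0.11, so result = 1
  (((B & A) & C) & ((A & C) -> A)) = min(0.11, 1) = 0.11
  Gödel value = 0.11
Łukasiewicz evaluation:
  (B & A) = min(0.82, 0.11) = 0.11
  ((B & A) & C) = min(0.11, 0.22) = 0.11
  (A & C) = min(0.11, 0.22) = 0.11
  ((A & C) -> A): min(1, 1 − 0.11 + 0.11) = 1
  (((B & A) & C) & ((A & C) -> A)) = min(0.11, 1) = 0.11
  Łukasiewicz value = 0.11
Difference: 0.11 − 0.11 = 0.00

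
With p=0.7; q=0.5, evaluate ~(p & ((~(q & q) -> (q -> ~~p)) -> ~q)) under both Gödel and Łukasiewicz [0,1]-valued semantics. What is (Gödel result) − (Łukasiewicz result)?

0.50

Gödel evaluation:
  (q & q) = min(0.5, 0.5) = 0.5
  ~(q & q): Gödel ¬ of 0.5 = 0 (operand ≠ 0)
  ~p: Gödel ¬ of 0.7 = 0 (operand ≠ 0)
  ~~p: Gödel ¬ of 0 = 1 (operand is 0)
  (q -> ~~p): 0.5 ≤ 1, so result = 1
  (~(q & q) -> (q -> ~~p)): 0 ≤ 1, so result = 1
  ~q: Gödel ¬ of 0.5 = 0 (operand ≠ 0)
  ((~(q & q) -> (q -> ~~p)) -> ~q): 1 > 0, so result = 0
  (p & ((~(q & q) -> (q -> ~~p)) -> ~q)) = min(0.7, 0) = 0
  ~(p & ((~(q & q) -> (q -> ~~p)) -> ~q)): Gödel ¬ of 0 = 1 (operand is 0)
  Gödel value = 1
Łukasiewicz evaluation:
  (q & q) = min(0.5, 0.5) = 0.5
  ~(q & q): Łukasiewicz ¬ gives 1 − 0.5 = 0.5
  ~p: Łukasiewicz ¬ gives 1 − 0.7 = 0.3
  ~~p: Łukasiewicz ¬ gives 1 − 0.3 = 0.7
  (q -> ~~p): min(1, 1 − 0.5 + 0.7) = 1
  (~(q & q) -> (q -> ~~p)): min(1, 1 − 0.5 + 1) = 1
  ~q: Łukasiewicz ¬ gives 1 − 0.5 = 0.5
  ((~(q & q) -> (q -> ~~p)) -> ~q): min(1, 1 − 1 + 0.5) = 0.5
  (p & ((~(q & q) -> (q -> ~~p)) -> ~q)) = min(0.7, 0.5) = 0.5
  ~(p & ((~(q & q) -> (q -> ~~p)) -> ~q)): Łukasiewicz ¬ gives 1 − 0.5 = 0.5
  Łukasiewicz value = 0.5
Difference: 1 − 0.5 = 0.50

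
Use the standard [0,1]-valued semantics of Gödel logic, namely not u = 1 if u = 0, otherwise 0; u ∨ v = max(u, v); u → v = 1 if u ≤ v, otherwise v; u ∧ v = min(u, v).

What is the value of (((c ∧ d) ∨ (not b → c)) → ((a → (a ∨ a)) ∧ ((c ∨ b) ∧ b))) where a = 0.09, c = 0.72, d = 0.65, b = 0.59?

0.59

(c ∧ d) = min(0.72, 0.65) = 0.65
not b: Gödel ¬ of 0.59 = 0 (operand ≠ 0)
(not b → c): 0 ≤ 0.72, so result = 1
((c ∧ d) ∨ (not b → c)) = max(0.65, 1) = 1
(a ∨ a) = max(0.09, 0.09) = 0.09
(a → (a ∨ a)): 0.09 ≤ 0.09, so result = 1
(c ∨ b) = max(0.72, 0.59) = 0.72
((c ∨ b) ∧ b) = min(0.72, 0.59) = 0.59
((a → (a ∨ a)) ∧ ((c ∨ b) ∧ b)) = min(1, 0.59) = 0.59
(((c ∧ d) ∨ (not b → c)) → ((a → (a ∨ a)) ∧ ((c ∨ b) ∧ b))): 1 > 0.59, so result = 0.59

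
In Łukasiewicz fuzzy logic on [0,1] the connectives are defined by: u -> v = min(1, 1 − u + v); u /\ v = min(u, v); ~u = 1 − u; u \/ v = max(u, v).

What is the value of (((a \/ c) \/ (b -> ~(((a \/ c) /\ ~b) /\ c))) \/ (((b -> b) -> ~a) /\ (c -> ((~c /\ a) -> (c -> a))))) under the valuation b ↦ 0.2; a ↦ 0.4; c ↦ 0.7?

(a \/ c) = max(0.4, 0.7) = 0.7
(a \/ c) = max(0.4, 0.7) = 0.7
~b: Łukasiewicz ¬ gives 1 − 0.2 = 0.8
((a \/ c) /\ ~b) = min(0.7, 0.8) = 0.7
(((a \/ c) /\ ~b) /\ c) = min(0.7, 0.7) = 0.7
~(((a \/ c) /\ ~b) /\ c): Łukasiewicz ¬ gives 1 − 0.7 = 0.3
(b -> ~(((a \/ c) /\ ~b) /\ c)): min(1, 1 − 0.2 + 0.3) = 1
((a \/ c) \/ (b -> ~(((a \/ c) /\ ~b) /\ c))) = max(0.7, 1) = 1
(b -> b): min(1, 1 − 0.2 + 0.2) = 1
~a: Łukasiewicz ¬ gives 1 − 0.4 = 0.6
((b -> b) -> ~a): min(1, 1 − 1 + 0.6) = 0.6
~c: Łukasiewicz ¬ gives 1 − 0.7 = 0.3
(~c /\ a) = min(0.3, 0.4) = 0.3
(c -> a): min(1, 1 − 0.7 + 0.4) = 0.7
((~c /\ a) -> (c -> a)): min(1, 1 − 0.3 + 0.7) = 1
(c -> ((~c /\ a) -> (c -> a))): min(1, 1 − 0.7 + 1) = 1
(((b -> b) -> ~a) /\ (c -> ((~c /\ a) -> (c -> a)))) = min(0.6, 1) = 0.6
(((a \/ c) \/ (b -> ~(((a \/ c) /\ ~b) /\ c))) \/ (((b -> b) -> ~a) /\ (c -> ((~c /\ a) -> (c -> a))))) = max(1, 0.6) = 1

1.00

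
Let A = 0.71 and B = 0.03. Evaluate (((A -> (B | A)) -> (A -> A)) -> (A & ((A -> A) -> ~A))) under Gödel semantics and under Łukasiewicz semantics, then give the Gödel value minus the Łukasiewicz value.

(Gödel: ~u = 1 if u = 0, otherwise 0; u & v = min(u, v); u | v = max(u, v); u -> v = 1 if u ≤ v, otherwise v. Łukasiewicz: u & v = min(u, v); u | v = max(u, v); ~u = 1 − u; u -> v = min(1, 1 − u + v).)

Gödel evaluation:
  (B | A) = max(0.03, 0.71) = 0.71
  (A -> (B | A)): 0.71 ≤ 0.71, so result = 1
  (A -> A): 0.71 ≤ 0.71, so result = 1
  ((A -> (B | A)) -> (A -> A)): 1 ≤ 1, so result = 1
  (A -> A): 0.71 ≤ 0.71, so result = 1
  ~A: Gödel ¬ of 0.71 = 0 (operand ≠ 0)
  ((A -> A) -> ~A): 1 > 0, so result = 0
  (A & ((A -> A) -> ~A)) = min(0.71, 0) = 0
  (((A -> (B | A)) -> (A -> A)) -> (A & ((A -> A) -> ~A))): 1 > 0, so result = 0
  Gödel value = 0
Łukasiewicz evaluation:
  (B | A) = max(0.03, 0.71) = 0.71
  (A -> (B | A)): min(1, 1 − 0.71 + 0.71) = 1
  (A -> A): min(1, 1 − 0.71 + 0.71) = 1
  ((A -> (B | A)) -> (A -> A)): min(1, 1 − 1 + 1) = 1
  (A -> A): min(1, 1 − 0.71 + 0.71) = 1
  ~A: Łukasiewicz ¬ gives 1 − 0.71 = 0.29
  ((A -> A) -> ~A): min(1, 1 − 1 + 0.29) = 0.29
  (A & ((A -> A) -> ~A)) = min(0.71, 0.29) = 0.29
  (((A -> (B | A)) -> (A -> A)) -> (A & ((A -> A) -> ~A))): min(1, 1 − 1 + 0.29) = 0.29
  Łukasiewicz value = 0.29
Difference: 0 − 0.29 = -0.29

-0.29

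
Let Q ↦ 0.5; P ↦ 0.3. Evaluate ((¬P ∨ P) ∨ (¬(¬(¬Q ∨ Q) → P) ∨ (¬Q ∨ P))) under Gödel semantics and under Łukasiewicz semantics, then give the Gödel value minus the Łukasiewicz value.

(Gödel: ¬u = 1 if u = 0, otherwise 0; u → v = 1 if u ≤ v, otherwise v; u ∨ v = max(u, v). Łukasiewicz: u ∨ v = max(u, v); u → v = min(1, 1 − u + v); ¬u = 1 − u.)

Gödel evaluation:
  ¬P: Gödel ¬ of 0.3 = 0 (operand ≠ 0)
  (¬P ∨ P) = max(0, 0.3) = 0.3
  ¬Q: Gödel ¬ of 0.5 = 0 (operand ≠ 0)
  (¬Q ∨ Q) = max(0, 0.5) = 0.5
  ¬(¬Q ∨ Q): Gödel ¬ of 0.5 = 0 (operand ≠ 0)
  (¬(¬Q ∨ Q) → P): 0 ≤ 0.3, so result = 1
  ¬(¬(¬Q ∨ Q) → P): Gödel ¬ of 1 = 0 (operand ≠ 0)
  ¬Q: Gödel ¬ of 0.5 = 0 (operand ≠ 0)
  (¬Q ∨ P) = max(0, 0.3) = 0.3
  (¬(¬(¬Q ∨ Q) → P) ∨ (¬Q ∨ P)) = max(0, 0.3) = 0.3
  ((¬P ∨ P) ∨ (¬(¬(¬Q ∨ Q) → P) ∨ (¬Q ∨ P))) = max(0.3, 0.3) = 0.3
  Gödel value = 0.3
Łukasiewicz evaluation:
  ¬P: Łukasiewicz ¬ gives 1 − 0.3 = 0.7
  (¬P ∨ P) = max(0.7, 0.3) = 0.7
  ¬Q: Łukasiewicz ¬ gives 1 − 0.5 = 0.5
  (¬Q ∨ Q) = max(0.5, 0.5) = 0.5
  ¬(¬Q ∨ Q): Łukasiewicz ¬ gives 1 − 0.5 = 0.5
  (¬(¬Q ∨ Q) → P): min(1, 1 − 0.5 + 0.3) = 0.8
  ¬(¬(¬Q ∨ Q) → P): Łukasiewicz ¬ gives 1 − 0.8 = 0.2
  ¬Q: Łukasiewicz ¬ gives 1 − 0.5 = 0.5
  (¬Q ∨ P) = max(0.5, 0.3) = 0.5
  (¬(¬(¬Q ∨ Q) → P) ∨ (¬Q ∨ P)) = max(0.2, 0.5) = 0.5
  ((¬P ∨ P) ∨ (¬(¬(¬Q ∨ Q) → P) ∨ (¬Q ∨ P))) = max(0.7, 0.5) = 0.7
  Łukasiewicz value = 0.7
Difference: 0.3 − 0.7 = -0.40

-0.40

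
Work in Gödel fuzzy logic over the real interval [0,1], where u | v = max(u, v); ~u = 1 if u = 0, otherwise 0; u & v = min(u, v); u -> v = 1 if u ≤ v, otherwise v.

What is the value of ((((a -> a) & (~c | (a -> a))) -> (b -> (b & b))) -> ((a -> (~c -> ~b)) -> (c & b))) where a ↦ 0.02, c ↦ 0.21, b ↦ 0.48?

(a -> a): 0.02 ≤ 0.02, so result = 1
~c: Gödel ¬ of 0.21 = 0 (operand ≠ 0)
(a -> a): 0.02 ≤ 0.02, so result = 1
(~c | (a -> a)) = max(0, 1) = 1
((a -> a) & (~c | (a -> a))) = min(1, 1) = 1
(b & b) = min(0.48, 0.48) = 0.48
(b -> (b & b)): 0.48 ≤ 0.48, so result = 1
(((a -> a) & (~c | (a -> a))) -> (b -> (b & b))): 1 ≤ 1, so result = 1
~c: Gödel ¬ of 0.21 = 0 (operand ≠ 0)
~b: Gödel ¬ of 0.48 = 0 (operand ≠ 0)
(~c -> ~b): 0 ≤ 0, so result = 1
(a -> (~c -> ~b)): 0.02 ≤ 1, so result = 1
(c & b) = min(0.21, 0.48) = 0.21
((a -> (~c -> ~b)) -> (c & b)): 1 > 0.21, so result = 0.21
((((a -> a) & (~c | (a -> a))) -> (b -> (b & b))) -> ((a -> (~c -> ~b)) -> (c & b))): 1 > 0.21, so result = 0.21

0.21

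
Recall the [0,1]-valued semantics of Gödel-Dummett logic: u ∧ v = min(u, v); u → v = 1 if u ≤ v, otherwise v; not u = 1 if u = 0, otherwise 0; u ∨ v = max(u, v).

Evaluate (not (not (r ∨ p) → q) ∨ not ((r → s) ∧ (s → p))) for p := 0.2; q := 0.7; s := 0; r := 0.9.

1.00

(r ∨ p) = max(0.9, 0.2) = 0.9
not (r ∨ p): Gödel ¬ of 0.9 = 0 (operand ≠ 0)
(not (r ∨ p) → q): 0 ≤ 0.7, so result = 1
not (not (r ∨ p) → q): Gödel ¬ of 1 = 0 (operand ≠ 0)
(r → s): 0.9 > 0, so result = 0
(s → p): 0 ≤ 0.2, so result = 1
((r → s) ∧ (s → p)) = min(0, 1) = 0
not ((r → s) ∧ (s → p)): Gödel ¬ of 0 = 1 (operand is 0)
(not (not (r ∨ p) → q) ∨ not ((r → s) ∧ (s → p))) = max(0, 1) = 1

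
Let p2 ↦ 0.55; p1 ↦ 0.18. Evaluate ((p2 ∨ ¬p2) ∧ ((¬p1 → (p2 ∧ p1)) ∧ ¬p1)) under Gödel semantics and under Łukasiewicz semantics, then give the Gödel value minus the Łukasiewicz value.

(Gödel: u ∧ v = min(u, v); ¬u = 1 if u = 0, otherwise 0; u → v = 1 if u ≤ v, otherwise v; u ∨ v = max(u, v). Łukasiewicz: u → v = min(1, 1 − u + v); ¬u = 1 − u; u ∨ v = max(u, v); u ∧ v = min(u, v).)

Gödel evaluation:
  ¬p2: Gödel ¬ of 0.55 = 0 (operand ≠ 0)
  (p2 ∨ ¬p2) = max(0.55, 0) = 0.55
  ¬p1: Gödel ¬ of 0.18 = 0 (operand ≠ 0)
  (p2 ∧ p1) = min(0.55, 0.18) = 0.18
  (¬p1 → (p2 ∧ p1)): 0 ≤ 0.18, so result = 1
  ¬p1: Gödel ¬ of 0.18 = 0 (operand ≠ 0)
  ((¬p1 → (p2 ∧ p1)) ∧ ¬p1) = min(1, 0) = 0
  ((p2 ∨ ¬p2) ∧ ((¬p1 → (p2 ∧ p1)) ∧ ¬p1)) = min(0.55, 0) = 0
  Gödel value = 0
Łukasiewicz evaluation:
  ¬p2: Łukasiewicz ¬ gives 1 − 0.55 = 0.45
  (p2 ∨ ¬p2) = max(0.55, 0.45) = 0.55
  ¬p1: Łukasiewicz ¬ gives 1 − 0.18 = 0.82
  (p2 ∧ p1) = min(0.55, 0.18) = 0.18
  (¬p1 → (p2 ∧ p1)): min(1, 1 − 0.82 + 0.18) = 0.36
  ¬p1: Łukasiewicz ¬ gives 1 − 0.18 = 0.82
  ((¬p1 → (p2 ∧ p1)) ∧ ¬p1) = min(0.36, 0.82) = 0.36
  ((p2 ∨ ¬p2) ∧ ((¬p1 → (p2 ∧ p1)) ∧ ¬p1)) = min(0.55, 0.36) = 0.36
  Łukasiewicz value = 0.36
Difference: 0 − 0.36 = -0.36

-0.36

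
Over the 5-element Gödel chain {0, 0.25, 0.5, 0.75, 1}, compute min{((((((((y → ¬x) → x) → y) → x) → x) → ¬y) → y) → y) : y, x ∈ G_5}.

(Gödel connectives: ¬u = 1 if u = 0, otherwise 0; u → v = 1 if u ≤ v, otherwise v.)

The minimum is attained at y = 0.25, x = 0:
  ¬x: Gödel ¬ of 0 = 1 (operand is 0)
  (y → ¬x): 0.25 ≤ 1, so result = 1
  ((y → ¬x) → x): 1 > 0, so result = 0
  (((y → ¬x) → x) → y): 0 ≤ 0.25, so result = 1
  ((((y → ¬x) → x) → y) → x): 1 > 0, so result = 0
  (((((y → ¬x) → x) → y) → x) → x): 0 ≤ 0, so result = 1
  ¬y: Gödel ¬ of 0.25 = 0 (operand ≠ 0)
  ((((((y → ¬x) → x) → y) → x) → x) → ¬y): 1 > 0, so result = 0
  (((((((y → ¬x) → x) → y) → x) → x) → ¬y) → y): 0 ≤ 0.25, so result = 1
  ((((((((y → ¬x) → x) → y) → x) → x) → ¬y) → y) → y): 1 > 0.25, so result = 0.25
Checking all 25 assignments confirms none give a value below 0.25.

0.25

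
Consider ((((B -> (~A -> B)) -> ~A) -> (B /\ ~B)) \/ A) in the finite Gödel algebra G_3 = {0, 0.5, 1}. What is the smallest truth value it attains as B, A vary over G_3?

The minimum is attained at B = 0, A = 0:
  ~A: Gödel ¬ of 0 = 1 (operand is 0)
  (~A -> B): 1 > 0, so result = 0
  (B -> (~A -> B)): 0 ≤ 0, so result = 1
  ~A: Gödel ¬ of 0 = 1 (operand is 0)
  ((B -> (~A -> B)) -> ~A): 1 ≤ 1, so result = 1
  ~B: Gödel ¬ of 0 = 1 (operand is 0)
  (B /\ ~B) = min(0, 1) = 0
  (((B -> (~A -> B)) -> ~A) -> (B /\ ~B)): 1 > 0, so result = 0
  ((((B -> (~A -> B)) -> ~A) -> (B /\ ~B)) \/ A) = max(0, 0) = 0
Checking all 9 assignments confirms none give a value below 0.00.

0.00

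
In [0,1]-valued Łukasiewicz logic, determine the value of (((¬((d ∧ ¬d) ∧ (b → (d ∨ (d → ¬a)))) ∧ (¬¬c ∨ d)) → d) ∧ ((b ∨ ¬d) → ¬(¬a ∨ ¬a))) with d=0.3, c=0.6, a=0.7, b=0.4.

0.70

¬d: Łukasiewicz ¬ gives 1 − 0.3 = 0.7
(d ∧ ¬d) = min(0.3, 0.7) = 0.3
¬a: Łukasiewicz ¬ gives 1 − 0.7 = 0.3
(d → ¬a): min(1, 1 − 0.3 + 0.3) = 1
(d ∨ (d → ¬a)) = max(0.3, 1) = 1
(b → (d ∨ (d → ¬a))): min(1, 1 − 0.4 + 1) = 1
((d ∧ ¬d) ∧ (b → (d ∨ (d → ¬a)))) = min(0.3, 1) = 0.3
¬((d ∧ ¬d) ∧ (b → (d ∨ (d → ¬a)))): Łukasiewicz ¬ gives 1 − 0.3 = 0.7
¬c: Łukasiewicz ¬ gives 1 − 0.6 = 0.4
¬¬c: Łukasiewicz ¬ gives 1 − 0.4 = 0.6
(¬¬c ∨ d) = max(0.6, 0.3) = 0.6
(¬((d ∧ ¬d) ∧ (b → (d ∨ (d → ¬a)))) ∧ (¬¬c ∨ d)) = min(0.7, 0.6) = 0.6
((¬((d ∧ ¬d) ∧ (b → (d ∨ (d → ¬a)))) ∧ (¬¬c ∨ d)) → d): min(1, 1 − 0.6 + 0.3) = 0.7
¬d: Łukasiewicz ¬ gives 1 − 0.3 = 0.7
(b ∨ ¬d) = max(0.4, 0.7) = 0.7
¬a: Łukasiewicz ¬ gives 1 − 0.7 = 0.3
¬a: Łukasiewicz ¬ gives 1 − 0.7 = 0.3
(¬a ∨ ¬a) = max(0.3, 0.3) = 0.3
¬(¬a ∨ ¬a): Łukasiewicz ¬ gives 1 − 0.3 = 0.7
((b ∨ ¬d) → ¬(¬a ∨ ¬a)): min(1, 1 − 0.7 + 0.7) = 1
(((¬((d ∧ ¬d) ∧ (b → (d ∨ (d → ¬a)))) ∧ (¬¬c ∨ d)) → d) ∧ ((b ∨ ¬d) → ¬(¬a ∨ ¬a))) = min(0.7, 1) = 0.7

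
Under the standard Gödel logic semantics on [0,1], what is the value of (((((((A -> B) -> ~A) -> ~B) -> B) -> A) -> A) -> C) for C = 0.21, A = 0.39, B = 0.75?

0.21

(A -> B): 0.39 ≤ 0.75, so result = 1
~A: Gödel ¬ of 0.39 = 0 (operand ≠ 0)
((A -> B) -> ~A): 1 > 0, so result = 0
~B: Gödel ¬ of 0.75 = 0 (operand ≠ 0)
(((A -> B) -> ~A) -> ~B): 0 ≤ 0, so result = 1
((((A -> B) -> ~A) -> ~B) -> B): 1 > 0.75, so result = 0.75
(((((A -> B) -> ~A) -> ~B) -> B) -> A): 0.75 > 0.39, so result = 0.39
((((((A -> B) -> ~A) -> ~B) -> B) -> A) -> A): 0.39 ≤ 0.39, so result = 1
(((((((A -> B) -> ~A) -> ~B) -> B) -> A) -> A) -> C): 1 > 0.21, so result = 0.21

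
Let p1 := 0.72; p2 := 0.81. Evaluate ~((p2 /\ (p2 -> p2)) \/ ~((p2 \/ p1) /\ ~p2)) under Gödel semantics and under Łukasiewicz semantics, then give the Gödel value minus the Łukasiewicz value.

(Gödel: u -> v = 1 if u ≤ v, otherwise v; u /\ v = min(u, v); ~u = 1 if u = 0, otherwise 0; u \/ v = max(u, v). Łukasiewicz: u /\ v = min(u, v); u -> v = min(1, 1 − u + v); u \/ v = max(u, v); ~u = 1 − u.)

-0.19

Gödel evaluation:
  (p2 -> p2): 0.81 ≤ 0.81, so result = 1
  (p2 /\ (p2 -> p2)) = min(0.81, 1) = 0.81
  (p2 \/ p1) = max(0.81, 0.72) = 0.81
  ~p2: Gödel ¬ of 0.81 = 0 (operand ≠ 0)
  ((p2 \/ p1) /\ ~p2) = min(0.81, 0) = 0
  ~((p2 \/ p1) /\ ~p2): Gödel ¬ of 0 = 1 (operand is 0)
  ((p2 /\ (p2 -> p2)) \/ ~((p2 \/ p1) /\ ~p2)) = max(0.81, 1) = 1
  ~((p2 /\ (p2 -> p2)) \/ ~((p2 \/ p1) /\ ~p2)): Gödel ¬ of 1 = 0 (operand ≠ 0)
  Gödel value = 0
Łukasiewicz evaluation:
  (p2 -> p2): min(1, 1 − 0.81 + 0.81) = 1
  (p2 /\ (p2 -> p2)) = min(0.81, 1) = 0.81
  (p2 \/ p1) = max(0.81, 0.72) = 0.81
  ~p2: Łukasiewicz ¬ gives 1 − 0.81 = 0.19
  ((p2 \/ p1) /\ ~p2) = min(0.81, 0.19) = 0.19
  ~((p2 \/ p1) /\ ~p2): Łukasiewicz ¬ gives 1 − 0.19 = 0.81
  ((p2 /\ (p2 -> p2)) \/ ~((p2 \/ p1) /\ ~p2)) = max(0.81, 0.81) = 0.81
  ~((p2 /\ (p2 -> p2)) \/ ~((p2 \/ p1) /\ ~p2)): Łukasiewicz ¬ gives 1 − 0.81 = 0.19
  Łukasiewicz value = 0.19
Difference: 0 − 0.19 = -0.19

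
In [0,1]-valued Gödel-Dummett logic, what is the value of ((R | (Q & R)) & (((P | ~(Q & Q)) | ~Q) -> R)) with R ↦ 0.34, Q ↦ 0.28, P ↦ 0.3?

0.34

(Q & R) = min(0.28, 0.34) = 0.28
(R | (Q & R)) = max(0.34, 0.28) = 0.34
(Q & Q) = min(0.28, 0.28) = 0.28
~(Q & Q): Gödel ¬ of 0.28 = 0 (operand ≠ 0)
(P | ~(Q & Q)) = max(0.3, 0) = 0.3
~Q: Gödel ¬ of 0.28 = 0 (operand ≠ 0)
((P | ~(Q & Q)) | ~Q) = max(0.3, 0) = 0.3
(((P | ~(Q & Q)) | ~Q) -> R): 0.3 ≤ 0.34, so result = 1
((R | (Q & R)) & (((P | ~(Q & Q)) | ~Q) -> R)) = min(0.34, 1) = 0.34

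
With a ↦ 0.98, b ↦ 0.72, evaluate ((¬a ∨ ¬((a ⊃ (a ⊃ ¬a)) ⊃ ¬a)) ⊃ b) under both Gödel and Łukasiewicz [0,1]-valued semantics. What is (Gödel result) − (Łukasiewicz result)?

0.00

Gödel evaluation:
  ¬a: Gödel ¬ of 0.98 = 0 (operand ≠ 0)
  ¬a: Gödel ¬ of 0.98 = 0 (operand ≠ 0)
  (a ⊃ ¬a): 0.98 > 0, so result = 0
  (a ⊃ (a ⊃ ¬a)): 0.98 > 0, so result = 0
  ¬a: Gödel ¬ of 0.98 = 0 (operand ≠ 0)
  ((a ⊃ (a ⊃ ¬a)) ⊃ ¬a): 0 ≤ 0, so result = 1
  ¬((a ⊃ (a ⊃ ¬a)) ⊃ ¬a): Gödel ¬ of 1 = 0 (operand ≠ 0)
  (¬a ∨ ¬((a ⊃ (a ⊃ ¬a)) ⊃ ¬a)) = max(0, 0) = 0
  ((¬a ∨ ¬((a ⊃ (a ⊃ ¬a)) ⊃ ¬a)) ⊃ b): 0 ≤ 0.72, so result = 1
  Gödel value = 1
Łukasiewicz evaluation:
  ¬a: Łukasiewicz ¬ gives 1 − 0.98 = 0.02
  ¬a: Łukasiewicz ¬ gives 1 − 0.98 = 0.02
  (a ⊃ ¬a): min(1, 1 − 0.98 + 0.02) = 0.04
  (a ⊃ (a ⊃ ¬a)): min(1, 1 − 0.98 + 0.04) = 0.06
  ¬a: Łukasiewicz ¬ gives 1 − 0.98 = 0.02
  ((a ⊃ (a ⊃ ¬a)) ⊃ ¬a): min(1, 1 − 0.06 + 0.02) = 0.96
  ¬((a ⊃ (a ⊃ ¬a)) ⊃ ¬a): Łukasiewicz ¬ gives 1 − 0.96 = 0.04
  (¬a ∨ ¬((a ⊃ (a ⊃ ¬a)) ⊃ ¬a)) = max(0.02, 0.04) = 0.04
  ((¬a ∨ ¬((a ⊃ (a ⊃ ¬a)) ⊃ ¬a)) ⊃ b): min(1, 1 − 0.04 + 0.72) = 1
  Łukasiewicz value = 1
Difference: 1 − 1 = 0.00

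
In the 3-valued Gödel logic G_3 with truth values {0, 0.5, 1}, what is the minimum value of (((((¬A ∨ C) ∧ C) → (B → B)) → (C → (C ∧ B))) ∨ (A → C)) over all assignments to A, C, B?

0.50

The minimum is attained at A = 1, C = 0.5, B = 0:
  ¬A: Gödel ¬ of 1 = 0 (operand ≠ 0)
  (¬A ∨ C) = max(0, 0.5) = 0.5
  ((¬A ∨ C) ∧ C) = min(0.5, 0.5) = 0.5
  (B → B): 0 ≤ 0, so result = 1
  (((¬A ∨ C) ∧ C) → (B → B)): 0.5 ≤ 1, so result = 1
  (C ∧ B) = min(0.5, 0) = 0
  (C → (C ∧ B)): 0.5 > 0, so result = 0
  ((((¬A ∨ C) ∧ C) → (B → B)) → (C → (C ∧ B))): 1 > 0, so result = 0
  (A → C): 1 > 0.5, so result = 0.5
  (((((¬A ∨ C) ∧ C) → (B → B)) → (C → (C ∧ B))) ∨ (A → C)) = max(0, 0.5) = 0.5
Checking all 27 assignments confirms none give a value below 0.50.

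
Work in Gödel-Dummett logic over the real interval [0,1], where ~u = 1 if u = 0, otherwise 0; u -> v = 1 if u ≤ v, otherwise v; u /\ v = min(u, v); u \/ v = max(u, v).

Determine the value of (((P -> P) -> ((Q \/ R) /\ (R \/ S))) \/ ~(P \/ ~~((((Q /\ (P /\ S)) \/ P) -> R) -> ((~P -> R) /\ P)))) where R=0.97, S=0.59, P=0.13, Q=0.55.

0.97

(P -> P): 0.13 ≤ 0.13, so result = 1
(Q \/ R) = max(0.55, 0.97) = 0.97
(R \/ S) = max(0.97, 0.59) = 0.97
((Q \/ R) /\ (R \/ S)) = min(0.97, 0.97) = 0.97
((P -> P) -> ((Q \/ R) /\ (R \/ S))): 1 > 0.97, so result = 0.97
(P /\ S) = min(0.13, 0.59) = 0.13
(Q /\ (P /\ S)) = min(0.55, 0.13) = 0.13
((Q /\ (P /\ S)) \/ P) = max(0.13, 0.13) = 0.13
(((Q /\ (P /\ S)) \/ P) -> R): 0.13 ≤ 0.97, so result = 1
~P: Gödel ¬ of 0.13 = 0 (operand ≠ 0)
(~P -> R): 0 ≤ 0.97, so result = 1
((~P -> R) /\ P) = min(1, 0.13) = 0.13
((((Q /\ (P /\ S)) \/ P) -> R) -> ((~P -> R) /\ P)): 1 > 0.13, so result = 0.13
~((((Q /\ (P /\ S)) \/ P) -> R) -> ((~P -> R) /\ P)): Gödel ¬ of 0.13 = 0 (operand ≠ 0)
~~((((Q /\ (P /\ S)) \/ P) -> R) -> ((~P -> R) /\ P)): Gödel ¬ of 0 = 1 (operand is 0)
(P \/ ~~((((Q /\ (P /\ S)) \/ P) -> R) -> ((~P -> R) /\ P))) = max(0.13, 1) = 1
~(P \/ ~~((((Q /\ (P /\ S)) \/ P) -> R) -> ((~P -> R) /\ P))): Gödel ¬ of 1 = 0 (operand ≠ 0)
(((P -> P) -> ((Q \/ R) /\ (R \/ S))) \/ ~(P \/ ~~((((Q /\ (P /\ S)) \/ P) -> R) -> ((~P -> R) /\ P)))) = max(0.97, 0) = 0.97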